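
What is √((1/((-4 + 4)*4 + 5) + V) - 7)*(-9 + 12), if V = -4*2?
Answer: 3*I*√370/5 ≈ 11.541*I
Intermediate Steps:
V = -8
√((1/((-4 + 4)*4 + 5) + V) - 7)*(-9 + 12) = √((1/((-4 + 4)*4 + 5) - 8) - 7)*(-9 + 12) = √((1/(0*4 + 5) - 8) - 7)*3 = √((1/(0 + 5) - 8) - 7)*3 = √((1/5 - 8) - 7)*3 = √((⅕ - 8) - 7)*3 = √(-39/5 - 7)*3 = √(-74/5)*3 = (I*√370/5)*3 = 3*I*√370/5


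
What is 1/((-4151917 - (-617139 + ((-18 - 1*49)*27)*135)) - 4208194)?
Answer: -1/7498757 ≈ -1.3336e-7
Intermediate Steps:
1/((-4151917 - (-617139 + ((-18 - 1*49)*27)*135)) - 4208194) = 1/((-4151917 - (-617139 + ((-18 - 49)*27)*135)) - 4208194) = 1/((-4151917 - (-617139 - 67*27*135)) - 4208194) = 1/((-4151917 - (-617139 - 1809*135)) - 4208194) = 1/((-4151917 - (-617139 - 244215)) - 4208194) = 1/((-4151917 - 1*(-861354)) - 4208194) = 1/((-4151917 + 861354) - 4208194) = 1/(-3290563 - 4208194) = 1/(-7498757) = -1/7498757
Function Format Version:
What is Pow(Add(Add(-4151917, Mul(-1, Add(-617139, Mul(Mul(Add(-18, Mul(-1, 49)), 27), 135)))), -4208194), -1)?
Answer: Rational(-1, 7498757) ≈ -1.3336e-7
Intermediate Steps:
Pow(Add(Add(-4151917, Mul(-1, Add(-617139, Mul(Mul(Add(-18, Mul(-1, 49)), 27), 135)))), -4208194), -1) = Pow(Add(Add(-4151917, Mul(-1, Add(-617139, Mul(Mul(Add(-18, -49), 27), 135)))), -4208194), -1) = Pow(Add(Add(-4151917, Mul(-1, Add(-617139, Mul(Mul(-67, 27), 135)))), -4208194), -1) = Pow(Add(Add(-4151917, Mul(-1, Add(-617139, Mul(-1809, 135)))), -4208194), -1) = Pow(Add(Add(-4151917, Mul(-1, Add(-617139, -244215))), -4208194), -1) = Pow(Add(Add(-4151917, Mul(-1, -861354)), -4208194), -1) = Pow(Add(Add(-4151917, 861354), -4208194), -1) = Pow(Add(-3290563, -4208194), -1) = Pow(-7498757, -1) = Rational(-1, 7498757)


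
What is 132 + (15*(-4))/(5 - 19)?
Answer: 954/7 ≈ 136.29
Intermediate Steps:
132 + (15*(-4))/(5 - 19) = 132 - 60/(-14) = 132 - 60*(-1/14) = 132 + 30/7 = 954/7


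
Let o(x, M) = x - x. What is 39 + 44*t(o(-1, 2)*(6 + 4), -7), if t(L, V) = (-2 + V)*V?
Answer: 2811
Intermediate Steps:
o(x, M) = 0
t(L, V) = V*(-2 + V)
39 + 44*t(o(-1, 2)*(6 + 4), -7) = 39 + 44*(-7*(-2 - 7)) = 39 + 44*(-7*(-9)) = 39 + 44*63 = 39 + 2772 = 2811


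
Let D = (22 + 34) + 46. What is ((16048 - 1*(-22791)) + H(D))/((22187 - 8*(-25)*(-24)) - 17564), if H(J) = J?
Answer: -38941/177 ≈ -220.01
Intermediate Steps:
D = 102 (D = 56 + 46 = 102)
((16048 - 1*(-22791)) + H(D))/((22187 - 8*(-25)*(-24)) - 17564) = ((16048 - 1*(-22791)) + 102)/((22187 - 8*(-25)*(-24)) - 17564) = ((16048 + 22791) + 102)/((22187 - (-200)*(-24)) - 17564) = (38839 + 102)/((22187 - 1*4800) - 17564) = 38941/((22187 - 4800) - 17564) = 38941/(17387 - 17564) = 38941/(-177) = 38941*(-1/177) = -38941/177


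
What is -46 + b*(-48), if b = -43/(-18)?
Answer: -482/3 ≈ -160.67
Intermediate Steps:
b = 43/18 (b = -43*(-1/18) = 43/18 ≈ 2.3889)
-46 + b*(-48) = -46 + (43/18)*(-48) = -46 - 344/3 = -482/3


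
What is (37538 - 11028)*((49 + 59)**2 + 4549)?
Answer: 429806630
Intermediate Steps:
(37538 - 11028)*((49 + 59)**2 + 4549) = 26510*(108**2 + 4549) = 26510*(11664 + 4549) = 26510*16213 = 429806630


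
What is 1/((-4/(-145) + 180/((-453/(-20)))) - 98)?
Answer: -21895/1971106 ≈ -0.011108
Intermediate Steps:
1/((-4/(-145) + 180/((-453/(-20)))) - 98) = 1/((-4*(-1/145) + 180/((-453*(-1/20)))) - 98) = 1/((4/145 + 180/(453/20)) - 98) = 1/((4/145 + 180*(20/453)) - 98) = 1/((4/145 + 1200/151) - 98) = 1/(174604/21895 - 98) = 1/(-1971106/21895) = -21895/1971106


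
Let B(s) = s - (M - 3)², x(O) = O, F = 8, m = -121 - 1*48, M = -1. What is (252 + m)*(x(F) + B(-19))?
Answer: -2241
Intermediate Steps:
m = -169 (m = -121 - 48 = -169)
B(s) = -16 + s (B(s) = s - (-1 - 3)² = s - 1*(-4)² = s - 1*16 = s - 16 = -16 + s)
(252 + m)*(x(F) + B(-19)) = (252 - 169)*(8 + (-16 - 19)) = 83*(8 - 35) = 83*(-27) = -2241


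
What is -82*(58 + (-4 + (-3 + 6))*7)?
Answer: -4182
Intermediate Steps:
-82*(58 + (-4 + (-3 + 6))*7) = -82*(58 + (-4 + 3)*7) = -82*(58 - 1*7) = -82*(58 - 7) = -82*51 = -4182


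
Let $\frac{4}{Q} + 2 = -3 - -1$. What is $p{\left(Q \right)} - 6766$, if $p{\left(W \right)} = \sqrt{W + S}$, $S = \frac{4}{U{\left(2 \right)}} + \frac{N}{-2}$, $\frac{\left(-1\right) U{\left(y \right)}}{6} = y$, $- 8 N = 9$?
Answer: $-6766 + \frac{i \sqrt{111}}{12} \approx -6766.0 + 0.87797 i$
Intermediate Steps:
$N = - \frac{9}{8}$ ($N = \left(- \frac{1}{8}\right) 9 = - \frac{9}{8} \approx -1.125$)
$U{\left(y \right)} = - 6 y$
$S = \frac{11}{48}$ ($S = \frac{4}{\left(-6\right) 2} - \frac{9}{8 \left(-2\right)} = \frac{4}{-12} - - \frac{9}{16} = 4 \left(- \frac{1}{12}\right) + \frac{9}{16} = - \frac{1}{3} + \frac{9}{16} = \frac{11}{48} \approx 0.22917$)
$Q = -1$ ($Q = \frac{4}{-2 - 2} = \frac{4}{-4} = 4 \left(- \frac{1}{4}\right) = -1$)
$p{\left(W \right)} = \sqrt{\frac{11}{48} + W}$ ($p{\left(W \right)} = \sqrt{W + \frac{11}{48}} = \sqrt{\frac{11}{48} + W}$)
$p{\left(Q \right)} - 6766 = \frac{\sqrt{33 + 144 \left(-1\right)}}{12} - 6766 = \frac{\sqrt{33 - 144}}{12} - 6766 = \frac{\sqrt{-111}}{12} - 6766 = \frac{i \sqrt{111}}{12} - 6766 = -6766 + \frac{i \sqrt{111}}{12}$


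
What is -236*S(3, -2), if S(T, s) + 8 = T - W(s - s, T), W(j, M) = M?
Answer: 1888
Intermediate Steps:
S(T, s) = -8 (S(T, s) = -8 + (T - T) = -8 + 0 = -8)
-236*S(3, -2) = -236*(-8) = 1888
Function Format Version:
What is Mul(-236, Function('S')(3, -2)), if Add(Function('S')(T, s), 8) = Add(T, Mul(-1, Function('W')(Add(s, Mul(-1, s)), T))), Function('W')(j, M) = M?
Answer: 1888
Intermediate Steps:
Function('S')(T, s) = -8 (Function('S')(T, s) = Add(-8, Add(T, Mul(-1, T))) = Add(-8, 0) = -8)
Mul(-236, Function('S')(3, -2)) = Mul(-236, -8) = 1888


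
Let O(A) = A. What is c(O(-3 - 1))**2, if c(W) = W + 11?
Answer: 49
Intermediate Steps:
c(W) = 11 + W
c(O(-3 - 1))**2 = (11 + (-3 - 1))**2 = (11 - 4)**2 = 7**2 = 49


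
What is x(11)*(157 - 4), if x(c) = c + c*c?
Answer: 20196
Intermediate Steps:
x(c) = c + c**2
x(11)*(157 - 4) = (11*(1 + 11))*(157 - 4) = (11*12)*153 = 132*153 = 20196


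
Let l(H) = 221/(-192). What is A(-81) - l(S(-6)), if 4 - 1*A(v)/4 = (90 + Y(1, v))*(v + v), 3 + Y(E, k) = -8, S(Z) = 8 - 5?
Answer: 9832157/192 ≈ 51209.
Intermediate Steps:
S(Z) = 3
Y(E, k) = -11 (Y(E, k) = -3 - 8 = -11)
l(H) = -221/192 (l(H) = 221*(-1/192) = -221/192)
A(v) = 16 - 632*v (A(v) = 16 - 4*(90 - 11)*(v + v) = 16 - 316*2*v = 16 - 632*v)
A(-81) - l(S(-6)) = (16 - 632*(-81)) - 1*(-221/192) = (16 + 51192) + 221/192 = 51208 + 221/192 = 9832157/192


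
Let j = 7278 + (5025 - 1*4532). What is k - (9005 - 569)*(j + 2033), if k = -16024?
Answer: -82722568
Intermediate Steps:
j = 7771 (j = 7278 + (5025 - 4532) = 7278 + 493 = 7771)
k - (9005 - 569)*(j + 2033) = -16024 - (9005 - 569)*(7771 + 2033) = -16024 - 8436*9804 = -16024 - 1*82706544 = -16024 - 82706544 = -82722568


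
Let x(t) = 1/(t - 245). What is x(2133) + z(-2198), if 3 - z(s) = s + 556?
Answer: 3105761/1888 ≈ 1645.0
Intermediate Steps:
z(s) = -553 - s (z(s) = 3 - (s + 556) = 3 - (556 + s) = 3 + (-556 - s) = -553 - s)
x(t) = 1/(-245 + t)
x(2133) + z(-2198) = 1/(-245 + 2133) + (-553 - 1*(-2198)) = 1/1888 + (-553 + 2198) = 1/1888 + 1645 = 3105761/1888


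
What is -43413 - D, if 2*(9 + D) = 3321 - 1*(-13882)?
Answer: -104011/2 ≈ -52006.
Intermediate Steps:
D = 17185/2 (D = -9 + (3321 - 1*(-13882))/2 = -9 + (3321 + 13882)/2 = -9 + (½)*17203 = -9 + 17203/2 = 17185/2 ≈ 8592.5)
-43413 - D = -43413 - 1*17185/2 = -43413 - 17185/2 = -104011/2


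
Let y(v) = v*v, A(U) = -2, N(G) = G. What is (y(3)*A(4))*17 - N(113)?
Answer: -419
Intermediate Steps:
y(v) = v²
(y(3)*A(4))*17 - N(113) = (3²*(-2))*17 - 1*113 = (9*(-2))*17 - 113 = -18*17 - 113 = -306 - 113 = -419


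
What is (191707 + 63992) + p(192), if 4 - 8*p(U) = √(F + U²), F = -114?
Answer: 511399/2 - 35*√30/8 ≈ 2.5568e+5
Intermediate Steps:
p(U) = ½ - √(-114 + U²)/8
(191707 + 63992) + p(192) = (191707 + 63992) + (½ - √(-114 + 192²)/8) = 255699 + (½ - √(-114 + 36864)/8) = 255699 + (½ - 35*√30/8) = 511399/2 - 35*√30/8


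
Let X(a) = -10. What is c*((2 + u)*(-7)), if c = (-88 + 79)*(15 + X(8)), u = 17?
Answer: 5985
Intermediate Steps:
c = -45 (c = (-88 + 79)*(15 - 10) = -9*5 = -45)
c*((2 + u)*(-7)) = -45*(2 + 17)*(-7) = -855*(-7) = -45*(-133) = 5985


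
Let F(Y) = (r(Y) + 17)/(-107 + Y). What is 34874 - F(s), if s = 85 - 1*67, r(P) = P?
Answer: 3103821/89 ≈ 34874.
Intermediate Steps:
s = 18 (s = 85 - 67 = 18)
F(Y) = (17 + Y)/(-107 + Y) (F(Y) = (Y + 17)/(-107 + Y) = (17 + Y)/(-107 + Y))
34874 - F(s) = 34874 - (17 + 18)/(-107 + 18) = 34874 - 35/(-89) = 34874 - (-1)*35/89 = 34874 - 1*(-35/89) = 34874 + 35/89 = 3103821/89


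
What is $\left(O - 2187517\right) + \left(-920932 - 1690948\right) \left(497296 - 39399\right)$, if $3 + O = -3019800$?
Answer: $-1195977223680$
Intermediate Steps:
$O = -3019803$ ($O = -3 - 3019800 = -3019803$)
$\left(O - 2187517\right) + \left(-920932 - 1690948\right) \left(497296 - 39399\right) = \left(-3019803 - 2187517\right) + \left(-920932 - 1690948\right) \left(497296 - 39399\right) = -5207320 - 1195972016360 = -1195977223680$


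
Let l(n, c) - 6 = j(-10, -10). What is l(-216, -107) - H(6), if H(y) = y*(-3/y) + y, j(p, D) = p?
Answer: -7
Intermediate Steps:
l(n, c) = -4 (l(n, c) = 6 - 10 = -4)
H(y) = -3 + y
l(-216, -107) - H(6) = -4 - (-3 + 6) = -4 - 1*3 = -4 - 3 = -7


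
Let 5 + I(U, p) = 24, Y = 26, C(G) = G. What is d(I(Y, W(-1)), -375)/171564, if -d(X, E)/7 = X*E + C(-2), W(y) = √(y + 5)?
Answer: 49889/171564 ≈ 0.29079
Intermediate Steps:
W(y) = √(5 + y)
I(U, p) = 19 (I(U, p) = -5 + 24 = 19)
d(X, E) = 14 - 7*E*X (d(X, E) = -7*(X*E - 2) = -7*(E*X - 2) = -7*(-2 + E*X) = 14 - 7*E*X)
d(I(Y, W(-1)), -375)/171564 = (14 - 7*(-375)*19)/171564 = (14 + 49875)*(1/171564) = 49889*(1/171564) = 49889/171564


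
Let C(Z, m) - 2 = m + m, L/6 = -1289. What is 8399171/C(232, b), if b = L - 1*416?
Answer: -8399171/16298 ≈ -515.35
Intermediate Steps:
L = -7734 (L = 6*(-1289) = -7734)
b = -8150 (b = -7734 - 1*416 = -7734 - 416 = -8150)
C(Z, m) = 2 + 2*m (C(Z, m) = 2 + (m + m) = 2 + 2*m)
8399171/C(232, b) = 8399171/(2 + 2*(-8150)) = 8399171/(2 - 16300) = 8399171/(-16298) = 8399171*(-1/16298) = -8399171/16298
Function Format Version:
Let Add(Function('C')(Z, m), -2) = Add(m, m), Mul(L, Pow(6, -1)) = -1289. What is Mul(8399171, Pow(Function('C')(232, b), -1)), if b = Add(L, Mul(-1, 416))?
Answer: Rational(-8399171, 16298) ≈ -515.35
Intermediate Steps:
L = -7734 (L = Mul(6, -1289) = -7734)
b = -8150 (b = Add(-7734, Mul(-1, 416)) = Add(-7734, -416) = -8150)
Function('C')(Z, m) = Add(2, Mul(2, m)) (Function('C')(Z, m) = Add(2, Add(m, m)) = Add(2, Mul(2, m)))
Mul(8399171, Pow(Function('C')(232, b), -1)) = Mul(8399171, Pow(Add(2, Mul(2, -8150)), -1)) = Mul(8399171, Pow(Add(2, -16300), -1)) = Mul(8399171, Pow(-16298, -1)) = Mul(8399171, Rational(-1, 16298)) = Rational(-8399171, 16298)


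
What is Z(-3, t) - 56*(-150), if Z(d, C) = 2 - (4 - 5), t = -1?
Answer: 8403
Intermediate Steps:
Z(d, C) = 3 (Z(d, C) = 2 - 1*(-1) = 2 + 1 = 3)
Z(-3, t) - 56*(-150) = 3 - 56*(-150) = 3 + 8400 = 8403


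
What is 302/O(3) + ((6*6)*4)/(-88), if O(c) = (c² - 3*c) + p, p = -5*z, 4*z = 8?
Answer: -1751/55 ≈ -31.836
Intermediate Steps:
z = 2 (z = (¼)*8 = 2)
p = -10 (p = -5*2 = -10)
O(c) = -10 + c² - 3*c (O(c) = (c² - 3*c) - 10 = -10 + c² - 3*c)
302/O(3) + ((6*6)*4)/(-88) = 302/(-10 + 3² - 3*3) + ((6*6)*4)/(-88) = 302/(-10 + 9 - 9) + (36*4)*(-1/88) = 302/(-10) + 144*(-1/88) = 302*(-⅒) - 18/11 = -151/5 - 18/11 = -1751/55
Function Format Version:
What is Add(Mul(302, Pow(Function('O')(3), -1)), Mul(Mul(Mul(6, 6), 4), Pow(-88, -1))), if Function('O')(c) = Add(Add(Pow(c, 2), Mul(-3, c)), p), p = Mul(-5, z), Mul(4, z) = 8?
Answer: Rational(-1751, 55) ≈ -31.836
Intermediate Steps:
z = 2 (z = Mul(Rational(1, 4), 8) = 2)
p = -10 (p = Mul(-5, 2) = -10)
Function('O')(c) = Add(-10, Pow(c, 2), Mul(-3, c)) (Function('O')(c) = Add(Add(Pow(c, 2), Mul(-3, c)), -10) = Add(-10, Pow(c, 2), Mul(-3, c)))
Add(Mul(302, Pow(Function('O')(3), -1)), Mul(Mul(Mul(6, 6), 4), Pow(-88, -1))) = Add(Mul(302, Pow(Add(-10, Pow(3, 2), Mul(-3, 3)), -1)), Mul(Mul(Mul(6, 6), 4), Pow(-88, -1))) = Add(Mul(302, Pow(Add(-10, 9, -9), -1)), Mul(Mul(36, 4), Rational(-1, 88))) = Add(Mul(302, Pow(-10, -1)), Mul(144, Rational(-1, 88))) = Add(Mul(302, Rational(-1, 10)), Rational(-18, 11)) = Add(Rational(-151, 5), Rational(-18, 11)) = Rational(-1751, 55)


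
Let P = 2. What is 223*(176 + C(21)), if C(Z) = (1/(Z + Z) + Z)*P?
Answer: 1021117/21 ≈ 48625.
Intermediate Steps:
C(Z) = 1/Z + 2*Z (C(Z) = (1/(Z + Z) + Z)*2 = (1/(2*Z) + Z)*2 = (Z + 1/(2*Z))*2 = 1/Z + 2*Z)
223*(176 + C(21)) = 223*(176 + (1/21 + 2*21)) = 223*(176 + (1/21 + 42)) = 223*(176 + 883/21) = 223*(4579/21) = 1021117/21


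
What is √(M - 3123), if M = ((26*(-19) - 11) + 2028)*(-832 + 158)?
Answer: 5*I*√41185 ≈ 1014.7*I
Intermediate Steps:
M = -1026502 (M = ((-494 - 11) + 2028)*(-674) = (-505 + 2028)*(-674) = 1523*(-674) = -1026502)
√(M - 3123) = √(-1026502 - 3123) = √(-1029625) = 5*I*√41185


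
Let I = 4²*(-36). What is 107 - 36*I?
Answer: 20843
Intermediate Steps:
I = -576 (I = 16*(-36) = -576)
107 - 36*I = 107 - 36*(-576) = 107 + 20736 = 20843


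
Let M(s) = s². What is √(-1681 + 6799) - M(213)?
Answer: -45369 + √5118 ≈ -45297.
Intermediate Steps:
√(-1681 + 6799) - M(213) = √(-1681 + 6799) - 1*213² = √5118 - 1*45369 = √5118 - 45369 = -45369 + √5118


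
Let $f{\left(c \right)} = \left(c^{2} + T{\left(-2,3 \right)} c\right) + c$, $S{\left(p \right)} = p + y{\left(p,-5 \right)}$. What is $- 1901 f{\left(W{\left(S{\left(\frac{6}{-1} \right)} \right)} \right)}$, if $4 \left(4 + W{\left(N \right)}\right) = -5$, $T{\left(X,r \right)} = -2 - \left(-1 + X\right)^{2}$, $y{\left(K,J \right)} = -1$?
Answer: $- \frac{2435181}{16} \approx -1.522 \cdot 10^{5}$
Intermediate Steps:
$S{\left(p \right)} = -1 + p$ ($S{\left(p \right)} = p - 1 = -1 + p$)
$W{\left(N \right)} = - \frac{21}{4}$ ($W{\left(N \right)} = -4 + \frac{1}{4} \left(-5\right) = -4 - \frac{5}{4} = - \frac{21}{4}$)
$f{\left(c \right)} = c^{2} - 10 c$ ($f{\left(c \right)} = \left(c^{2} + \left(-2 - \left(-1 - 2\right)^{2}\right) c\right) + c = \left(c^{2} + \left(-2 - \left(-3\right)^{2}\right) c\right) + c = \left(c^{2} + \left(-2 - 9\right) c\right) + c = \left(c^{2} - 11 c\right) + c = c^{2} - 10 c$)
$- 1901 f{\left(W{\left(S{\left(\frac{6}{-1} \right)} \right)} \right)} = - 1901 \left(- \frac{21 \left(-10 - \frac{21}{4}\right)}{4}\right) = - 1901 \left(\left(- \frac{21}{4}\right) \left(- \frac{61}{4}\right)\right) = \left(-1901\right) \frac{1281}{16} = - \frac{2435181}{16}$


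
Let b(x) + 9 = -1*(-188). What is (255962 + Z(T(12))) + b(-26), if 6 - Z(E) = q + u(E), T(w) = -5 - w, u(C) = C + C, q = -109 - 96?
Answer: 256386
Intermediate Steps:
q = -205
b(x) = 179 (b(x) = -9 - 1*(-188) = -9 + 188 = 179)
u(C) = 2*C
Z(E) = 211 - 2*E (Z(E) = 6 - (-205 + 2*E) = 6 + (205 - 2*E) = 211 - 2*E)
(255962 + Z(T(12))) + b(-26) = (255962 + (211 - 2*(-5 - 1*12))) + 179 = (255962 + (211 - 2*(-5 - 12))) + 179 = (255962 + (211 - 2*(-17))) + 179 = (255962 + (211 + 34)) + 179 = (255962 + 245) + 179 = 256207 + 179 = 256386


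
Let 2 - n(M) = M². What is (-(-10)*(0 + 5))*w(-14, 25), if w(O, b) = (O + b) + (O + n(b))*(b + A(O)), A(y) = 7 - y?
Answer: -1464550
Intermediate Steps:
n(M) = 2 - M²
w(O, b) = O + b + (2 + O - b²)*(7 + b - O) (w(O, b) = (O + b) + (O + (2 - b²))*(b + (7 - O)) = (O + b) + (2 + O - b²)*(7 + b - O) = O + b + (2 + O - b²)*(7 + b - O))
(-(-10)*(0 + 5))*w(-14, 25) = (-(-10)*(0 + 5))*(-14 + 25 - 14*25 + (-7 - 14)*(-2 + 25²) - 1*(-14)*(-7 - 14) - 1*25*(-2 + 25²)) = (-(-10)*5)*(-14 + 25 - 350 - 21*(-2 + 625) - 1*(-14)*(-21) - 1*25*(-2 + 625)) = (-1*(-50))*(-14 + 25 - 350 - 21*623 - 294 - 1*25*623) = 50*(-14 + 25 - 350 - 13083 - 294 - 15575) = 50*(-29291) = -1464550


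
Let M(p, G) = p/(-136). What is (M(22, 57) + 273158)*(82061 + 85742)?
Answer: 3116895921599/68 ≈ 4.5837e+10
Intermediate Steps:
M(p, G) = -p/136 (M(p, G) = p*(-1/136) = -p/136)
(M(22, 57) + 273158)*(82061 + 85742) = (-1/136*22 + 273158)*(82061 + 85742) = (-11/68 + 273158)*167803 = (18574733/68)*167803 = 3116895921599/68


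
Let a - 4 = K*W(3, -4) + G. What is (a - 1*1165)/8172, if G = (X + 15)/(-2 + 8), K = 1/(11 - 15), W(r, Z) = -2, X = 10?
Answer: -3469/24516 ≈ -0.14150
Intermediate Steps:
K = -1/4 (K = 1/(-4) = -1/4 ≈ -0.25000)
G = 25/6 (G = (10 + 15)/(-2 + 8) = 25/6 ≈ 4.1667)
a = 26/3 (a = 4 + (-1/4*(-2) + 25/6) = 4 + (1/2 + 25/6) = 4 + 14/3 = 26/3 ≈ 8.6667)
(a - 1*1165)/8172 = (26/3 - 1*1165)/8172 = (26/3 - 1165)*(1/8172) = -3469/3*1/8172 = -3469/24516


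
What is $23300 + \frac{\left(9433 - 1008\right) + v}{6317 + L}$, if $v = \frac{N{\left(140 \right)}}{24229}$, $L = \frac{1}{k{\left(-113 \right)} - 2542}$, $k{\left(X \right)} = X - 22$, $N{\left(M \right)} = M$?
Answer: $\frac{9547188379283405}{409727121232} \approx 23301.0$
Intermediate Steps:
$k{\left(X \right)} = -22 + X$
$L = - \frac{1}{2677}$ ($L = \frac{1}{\left(-22 - 113\right) - 2542} = \frac{1}{-135 - 2542} = \frac{1}{-2677} = - \frac{1}{2677} \approx -0.00037355$)
$v = \frac{140}{24229} \approx 0.0057782$
$23300 + \frac{\left(9433 - 1008\right) + v}{6317 + L} = 23300 + \frac{\left(9433 - 1008\right) + \frac{140}{24229}}{6317 - \frac{1}{2677}} = 23300 + \frac{\left(9433 - 1008\right) + \frac{140}{24229}}{\frac{16910608}{2677}} = 23300 + \left(8425 + \frac{140}{24229}\right) \frac{2677}{16910608} = 23300 + \frac{204129465}{24229} \cdot \frac{2677}{16910608} = 23300 + \frac{546454577805}{409727121232} = \frac{9547188379283405}{409727121232}$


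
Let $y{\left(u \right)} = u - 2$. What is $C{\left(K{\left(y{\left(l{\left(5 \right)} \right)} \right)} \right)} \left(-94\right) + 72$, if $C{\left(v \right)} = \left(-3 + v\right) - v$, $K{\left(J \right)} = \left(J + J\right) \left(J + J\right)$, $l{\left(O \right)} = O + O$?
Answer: $354$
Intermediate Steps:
$l{\left(O \right)} = 2 O$
$y{\left(u \right)} = -2 + u$ ($y{\left(u \right)} = u - 2 = -2 + u$)
$K{\left(J \right)} = 4 J^{2}$ ($K{\left(J \right)} = 2 J 2 J = 4 J^{2}$)
$C{\left(v \right)} = -3$
$C{\left(K{\left(y{\left(l{\left(5 \right)} \right)} \right)} \right)} \left(-94\right) + 72 = \left(-3\right) \left(-94\right) + 72 = 282 + 72 = 354$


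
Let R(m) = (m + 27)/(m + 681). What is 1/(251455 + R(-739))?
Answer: 29/7292551 ≈ 3.9767e-6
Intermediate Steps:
R(m) = (27 + m)/(681 + m)
1/(251455 + R(-739)) = 1/(251455 + (27 - 739)/(681 - 739)) = 1/(251455 - 712/(-58)) = 1/(251455 - 1/58*(-712)) = 1/(251455 + 356/29) = 1/(7292551/29) = 29/7292551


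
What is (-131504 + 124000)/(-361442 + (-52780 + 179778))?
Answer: 268/8373 ≈ 0.032008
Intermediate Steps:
(-131504 + 124000)/(-361442 + (-52780 + 179778)) = -7504/(-361442 + 126998) = -7504/(-234444) = -7504*(-1/234444) = 268/8373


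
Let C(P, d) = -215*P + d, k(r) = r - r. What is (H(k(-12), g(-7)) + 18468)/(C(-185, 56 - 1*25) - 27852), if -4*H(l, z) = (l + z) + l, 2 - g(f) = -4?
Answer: 36933/23908 ≈ 1.5448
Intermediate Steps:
g(f) = 6 (g(f) = 2 - 1*(-4) = 2 + 4 = 6)
k(r) = 0
C(P, d) = d - 215*P
H(l, z) = -l/2 - z/4 (H(l, z) = -((l + z) + l)/4 = -(z + 2*l)/4 = -l/2 - z/4)
(H(k(-12), g(-7)) + 18468)/(C(-185, 56 - 1*25) - 27852) = ((-1/2*0 - 1/4*6) + 18468)/(((56 - 1*25) - 215*(-185)) - 27852) = ((0 - 3/2) + 18468)/(((56 - 25) + 39775) - 27852) = (-3/2 + 18468)/((31 + 39775) - 27852) = 36933/(2*(39806 - 27852)) = (36933/2)/11954 = (36933/2)*(1/11954) = 36933/23908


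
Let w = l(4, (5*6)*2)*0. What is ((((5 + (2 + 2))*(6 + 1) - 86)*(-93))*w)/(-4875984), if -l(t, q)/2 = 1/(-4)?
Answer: 0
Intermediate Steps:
l(t, q) = ½ (l(t, q) = -2/(-4) = -2*(-1)/4 = -2*(-¼) = ½)
w = 0 (w = (½)*0 = 0)
((((5 + (2 + 2))*(6 + 1) - 86)*(-93))*w)/(-4875984) = ((((5 + (2 + 2))*(6 + 1) - 86)*(-93))*0)/(-4875984) = ((((5 + 4)*7 - 86)*(-93))*0)*(-1/4875984) = (((9*7 - 86)*(-93))*0)*(-1/4875984) = (((63 - 86)*(-93))*0)*(-1/4875984) = (-23*(-93)*0)*(-1/4875984) = (2139*0)*(-1/4875984) = 0*(-1/4875984) = 0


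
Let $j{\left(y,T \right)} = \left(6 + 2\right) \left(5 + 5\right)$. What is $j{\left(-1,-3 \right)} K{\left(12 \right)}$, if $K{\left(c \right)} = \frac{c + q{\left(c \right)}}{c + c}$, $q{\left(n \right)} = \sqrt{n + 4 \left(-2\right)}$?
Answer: $\frac{140}{3} \approx 46.667$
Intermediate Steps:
$q{\left(n \right)} = \sqrt{-8 + n}$ ($q{\left(n \right)} = \sqrt{n - 8} = \sqrt{-8 + n}$)
$K{\left(c \right)} = \frac{c + \sqrt{-8 + c}}{2 c}$ ($K{\left(c \right)} = \frac{c + \sqrt{-8 + c}}{c + c} = \frac{c + \sqrt{-8 + c}}{2 c}$)
$j{\left(y,T \right)} = 80$ ($j{\left(y,T \right)} = 8 \cdot 10 = 80$)
$j{\left(-1,-3 \right)} K{\left(12 \right)} = 80 \frac{12 + \sqrt{-8 + 12}}{2 \cdot 12} = 80 \cdot \frac{1}{2} \cdot \frac{1}{12} \left(12 + \sqrt{4}\right) = 80 \cdot \frac{1}{2} \cdot \frac{1}{12} \left(12 + 2\right) = 80 \cdot \frac{1}{2} \cdot \frac{1}{12} \cdot 14 = 80 \cdot \frac{7}{12} = \frac{140}{3}$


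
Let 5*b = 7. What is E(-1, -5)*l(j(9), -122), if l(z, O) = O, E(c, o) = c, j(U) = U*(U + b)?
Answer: 122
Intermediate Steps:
b = 7/5 (b = (1/5)*7 = 7/5 ≈ 1.4000)
j(U) = U*(7/5 + U) (j(U) = U*(U + 7/5) = U*(7/5 + U))
E(-1, -5)*l(j(9), -122) = -1*(-122) = 122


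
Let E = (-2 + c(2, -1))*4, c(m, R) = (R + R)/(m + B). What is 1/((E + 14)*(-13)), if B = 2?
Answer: -1/52 ≈ -0.019231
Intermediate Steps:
c(m, R) = 2*R/(2 + m) (c(m, R) = (R + R)/(m + 2) = (2*R)/(2 + m) = 2*R/(2 + m))
E = -10 (E = (-2 + 2*(-1)/(2 + 2))*4 = (-2 + 2*(-1)/4)*4 = (-2 + 2*(-1)*(¼))*4 = (-2 - ½)*4 = -5/2*4 = -10)
1/((E + 14)*(-13)) = 1/((-10 + 14)*(-13)) = 1/(4*(-13)) = 1/(-52) = -1/52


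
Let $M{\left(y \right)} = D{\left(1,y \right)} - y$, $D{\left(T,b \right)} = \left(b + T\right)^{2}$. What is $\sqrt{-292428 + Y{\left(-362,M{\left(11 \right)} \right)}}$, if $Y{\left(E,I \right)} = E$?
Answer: $i \sqrt{292790} \approx 541.1 i$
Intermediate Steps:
$D{\left(T,b \right)} = \left(T + b\right)^{2}$
$M{\left(y \right)} = \left(1 + y\right)^{2} - y$
$\sqrt{-292428 + Y{\left(-362,M{\left(11 \right)} \right)}} = \sqrt{-292428 - 362} = \sqrt{-292790} = i \sqrt{292790}$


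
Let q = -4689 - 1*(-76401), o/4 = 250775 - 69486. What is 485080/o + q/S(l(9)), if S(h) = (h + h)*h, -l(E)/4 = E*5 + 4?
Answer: 697437919/435274889 ≈ 1.6023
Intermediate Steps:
o = 725156 (o = 4*(250775 - 69486) = 4*181289 = 725156)
q = 71712 (q = -4689 + 76401 = 71712)
l(E) = -16 - 20*E (l(E) = -4*(E*5 + 4) = -4*(5*E + 4) = -4*(4 + 5*E) = -16 - 20*E)
S(h) = 2*h² (S(h) = (2*h)*h = 2*h²)
485080/o + q/S(l(9)) = 485080/725156 + 71712/((2*(-16 - 20*9)²)) = 485080*(1/725156) + 71712/((2*(-16 - 180)²)) = 121270/181289 + 71712/((2*(-196)²)) = 121270/181289 + 71712/((2*38416)) = 121270/181289 + 71712/76832 = 121270/181289 + 71712*(1/76832) = 121270/181289 + 2241/2401 = 697437919/435274889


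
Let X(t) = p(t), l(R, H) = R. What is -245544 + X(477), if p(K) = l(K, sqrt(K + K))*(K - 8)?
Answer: -21831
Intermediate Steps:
p(K) = K*(-8 + K) (p(K) = K*(K - 8) = K*(-8 + K))
X(t) = t*(-8 + t)
-245544 + X(477) = -245544 + 477*(-8 + 477) = -245544 + 477*469 = -245544 + 223713 = -21831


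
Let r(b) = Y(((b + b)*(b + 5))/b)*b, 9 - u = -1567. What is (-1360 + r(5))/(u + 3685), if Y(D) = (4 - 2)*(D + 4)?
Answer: -1120/5261 ≈ -0.21289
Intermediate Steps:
Y(D) = 8 + 2*D (Y(D) = 2*(4 + D) = 8 + 2*D)
u = 1576 (u = 9 - 1*(-1567) = 9 + 1567 = 1576)
r(b) = b*(28 + 4*b) (r(b) = (8 + 2*(((b + b)*(b + 5))/b))*b = (8 + 2*(((2*b)*(5 + b))/b))*b = (8 + 2*((2*b*(5 + b))/b))*b = (8 + 2*(10 + 2*b))*b = (8 + (20 + 4*b))*b = (28 + 4*b)*b = b*(28 + 4*b))
(-1360 + r(5))/(u + 3685) = (-1360 + 4*5*(7 + 5))/(1576 + 3685) = (-1360 + 4*5*12)/5261 = (-1360 + 240)*(1/5261) = -1120*1/5261 = -1120/5261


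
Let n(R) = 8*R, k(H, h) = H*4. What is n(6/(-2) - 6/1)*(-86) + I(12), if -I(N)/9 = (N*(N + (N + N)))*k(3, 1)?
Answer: -40464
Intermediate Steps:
k(H, h) = 4*H
I(N) = -324*N² (I(N) = -9*N*(N + (N + N))*4*3 = -9*N*(N + 2*N)*12 = -9*N*(3*N)*12 = -9*3*N²*12 = -324*N²)
n(6/(-2) - 6/1)*(-86) + I(12) = (8*(6/(-2) - 6/1))*(-86) - 324*12² = (8*(6*(-½) - 6*1))*(-86) - 324*144 = (8*(-3 - 6))*(-86) - 46656 = (8*(-9))*(-86) - 46656 = -72*(-86) - 46656 = 6192 - 46656 = -40464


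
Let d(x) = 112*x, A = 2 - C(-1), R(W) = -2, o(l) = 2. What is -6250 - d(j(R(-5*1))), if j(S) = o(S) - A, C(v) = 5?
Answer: -6810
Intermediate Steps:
A = -3 (A = 2 - 1*5 = 2 - 5 = -3)
j(S) = 5 (j(S) = 2 - 1*(-3) = 2 + 3 = 5)
-6250 - d(j(R(-5*1))) = -6250 - 112*5 = -6250 - 1*560 = -6250 - 560 = -6810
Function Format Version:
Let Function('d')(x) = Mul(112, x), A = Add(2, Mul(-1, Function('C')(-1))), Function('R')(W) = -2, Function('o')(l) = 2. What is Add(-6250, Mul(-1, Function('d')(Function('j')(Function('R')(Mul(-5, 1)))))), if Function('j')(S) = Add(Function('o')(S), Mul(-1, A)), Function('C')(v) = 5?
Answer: -6810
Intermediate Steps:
A = -3 (A = Add(2, Mul(-1, 5)) = Add(2, -5) = -3)
Function('j')(S) = 5 (Function('j')(S) = Add(2, Mul(-1, -3)) = Add(2, 3) = 5)
Add(-6250, Mul(-1, Function('d')(Function('j')(Function('R')(Mul(-5, 1)))))) = Add(-6250, Mul(-1, Mul(112, 5))) = Add(-6250, Mul(-1, 560)) = Add(-6250, -560) = -6810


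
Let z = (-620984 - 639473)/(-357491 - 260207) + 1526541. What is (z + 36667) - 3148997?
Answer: -979537433265/617698 ≈ -1.5858e+6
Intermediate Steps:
z = 942942583075/617698 (z = -1260457/(-617698) + 1526541 = -1260457*(-1/617698) + 1526541 = 1260457/617698 + 1526541 = 942942583075/617698 ≈ 1.5265e+6)
(z + 36667) - 3148997 = (942942583075/617698 + 36667) - 3148997 = 965591715641/617698 - 3148997 = -979537433265/617698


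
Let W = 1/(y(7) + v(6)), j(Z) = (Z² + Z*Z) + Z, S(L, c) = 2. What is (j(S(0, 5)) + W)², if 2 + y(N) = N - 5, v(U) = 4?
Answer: 1681/16 ≈ 105.06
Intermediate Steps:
y(N) = -7 + N (y(N) = -2 + (N - 5) = -2 + (-5 + N) = -7 + N)
j(Z) = Z + 2*Z² (j(Z) = (Z² + Z²) + Z = 2*Z² + Z = Z + 2*Z²)
W = ¼ (W = 1/((-7 + 7) + 4) = 1/(0 + 4) = 1/4 = ¼ ≈ 0.25000)
(j(S(0, 5)) + W)² = (2*(1 + 2*2) + ¼)² = (2*(1 + 4) + ¼)² = (2*5 + ¼)² = (10 + ¼)² = (41/4)² = 1681/16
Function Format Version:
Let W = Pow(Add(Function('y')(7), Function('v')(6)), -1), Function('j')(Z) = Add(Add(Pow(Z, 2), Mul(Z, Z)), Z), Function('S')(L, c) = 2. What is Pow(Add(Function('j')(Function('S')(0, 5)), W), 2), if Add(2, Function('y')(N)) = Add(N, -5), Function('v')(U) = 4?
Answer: Rational(1681, 16) ≈ 105.06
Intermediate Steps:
Function('y')(N) = Add(-7, N) (Function('y')(N) = Add(-2, Add(N, -5)) = Add(-2, Add(-5, N)) = Add(-7, N))
Function('j')(Z) = Add(Z, Mul(2, Pow(Z, 2))) (Function('j')(Z) = Add(Add(Pow(Z, 2), Pow(Z, 2)), Z) = Add(Mul(2, Pow(Z, 2)), Z) = Add(Z, Mul(2, Pow(Z, 2))))
W = Rational(1, 4) (W = Pow(Add(Add(-7, 7), 4), -1) = Pow(Add(0, 4), -1) = Pow(4, -1) = Rational(1, 4) ≈ 0.25000)
Pow(Add(Function('j')(Function('S')(0, 5)), W), 2) = Pow(Add(Mul(2, Add(1, Mul(2, 2))), Rational(1, 4)), 2) = Pow(Add(Mul(2, Add(1, 4)), Rational(1, 4)), 2) = Pow(Add(Mul(2, 5), Rational(1, 4)), 2) = Pow(Add(10, Rational(1, 4)), 2) = Pow(Rational(41, 4), 2) = Rational(1681, 16)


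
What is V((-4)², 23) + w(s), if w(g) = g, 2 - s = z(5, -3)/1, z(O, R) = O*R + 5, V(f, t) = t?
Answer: 35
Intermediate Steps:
z(O, R) = 5 + O*R
s = 12 (s = 2 - (5 + 5*(-3))/1 = 2 - (5 - 15) = 2 - (-10) = 2 - 1*(-10) = 2 + 10 = 12)
V((-4)², 23) + w(s) = 23 + 12 = 35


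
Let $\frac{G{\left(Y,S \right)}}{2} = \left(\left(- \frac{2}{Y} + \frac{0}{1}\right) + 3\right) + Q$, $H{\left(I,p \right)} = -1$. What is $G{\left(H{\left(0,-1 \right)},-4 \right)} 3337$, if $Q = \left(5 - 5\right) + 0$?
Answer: $33370$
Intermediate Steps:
$Q = 0$ ($Q = 0 + 0 = 0$)
$G{\left(Y,S \right)} = 6 - \frac{4}{Y}$ ($G{\left(Y,S \right)} = 2 \left(\left(\left(- \frac{2}{Y} + \frac{0}{1}\right) + 3\right) + 0\right) = 2 \left(\left(\left(- \frac{2}{Y} + 0 \cdot 1\right) + 3\right) + 0\right) = 2 \left(\left(\left(- \frac{2}{Y} + 0\right) + 3\right) + 0\right) = 2 \left(\left(- \frac{2}{Y} + 3\right) + 0\right) = 2 \left(\left(3 - \frac{2}{Y}\right) + 0\right) = 2 \left(3 - \frac{2}{Y}\right) = 6 - \frac{4}{Y}$)
$G{\left(H{\left(0,-1 \right)},-4 \right)} 3337 = \left(6 - \frac{4}{-1}\right) 3337 = \left(6 - -4\right) 3337 = \left(6 + 4\right) 3337 = 10 \cdot 3337 = 33370$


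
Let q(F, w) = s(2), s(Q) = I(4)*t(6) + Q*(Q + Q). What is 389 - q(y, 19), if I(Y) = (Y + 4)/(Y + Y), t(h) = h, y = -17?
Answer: 375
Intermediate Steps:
I(Y) = (4 + Y)/(2*Y) (I(Y) = (4 + Y)/((2*Y)) = (4 + Y)*(1/(2*Y)) = (4 + Y)/(2*Y))
s(Q) = 6 + 2*Q² (s(Q) = ((½)*(4 + 4)/4)*6 + Q*(Q + Q) = ((½)*(¼)*8)*6 + Q*(2*Q) = 1*6 + 2*Q² = 6 + 2*Q²)
q(F, w) = 14 (q(F, w) = 6 + 2*2² = 6 + 2*4 = 6 + 8 = 14)
389 - q(y, 19) = 389 - 1*14 = 389 - 14 = 375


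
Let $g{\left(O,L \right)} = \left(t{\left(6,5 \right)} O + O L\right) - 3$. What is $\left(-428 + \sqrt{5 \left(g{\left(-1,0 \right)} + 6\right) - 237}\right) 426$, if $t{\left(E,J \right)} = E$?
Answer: $-182328 + 2556 i \sqrt{7} \approx -1.8233 \cdot 10^{5} + 6762.5 i$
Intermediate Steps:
$g{\left(O,L \right)} = -3 + 6 O + L O$ ($g{\left(O,L \right)} = \left(6 O + O L\right) - 3 = \left(6 O + L O\right) - 3 = -3 + 6 O + L O$)
$\left(-428 + \sqrt{5 \left(g{\left(-1,0 \right)} + 6\right) - 237}\right) 426 = \left(-428 + \sqrt{5 \left(\left(-3 + 6 \left(-1\right) + 0 \left(-1\right)\right) + 6\right) - 237}\right) 426 = \left(-428 + \sqrt{5 \left(\left(-3 - 6 + 0\right) + 6\right) - 237}\right) 426 = \left(-428 + \sqrt{5 \left(-9 + 6\right) - 237}\right) 426 = \left(-428 + \sqrt{5 \left(-3\right) - 237}\right) 426 = \left(-428 + \sqrt{-15 - 237}\right) 426 = \left(-428 + \sqrt{-252}\right) 426 = \left(-428 + 6 i \sqrt{7}\right) 426 = -182328 + 2556 i \sqrt{7}$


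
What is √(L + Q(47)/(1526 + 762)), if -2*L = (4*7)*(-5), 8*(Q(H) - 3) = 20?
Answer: √757146/104 ≈ 8.3667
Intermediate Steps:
Q(H) = 11/2 (Q(H) = 3 + (⅛)*20 = 3 + 5/2 = 11/2)
L = 70 (L = -4*7*(-5)/2 = -14*(-5) = -½*(-140) = 70)
√(L + Q(47)/(1526 + 762)) = √(70 + 11/(2*(1526 + 762))) = √(70 + (11/2)/2288) = √(70 + (11/2)*(1/2288)) = √(70 + 1/416) = √(29121/416) = √757146/104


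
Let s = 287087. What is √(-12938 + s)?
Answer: 3*√30461 ≈ 523.59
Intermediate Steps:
√(-12938 + s) = √(-12938 + 287087) = √274149 = 3*√30461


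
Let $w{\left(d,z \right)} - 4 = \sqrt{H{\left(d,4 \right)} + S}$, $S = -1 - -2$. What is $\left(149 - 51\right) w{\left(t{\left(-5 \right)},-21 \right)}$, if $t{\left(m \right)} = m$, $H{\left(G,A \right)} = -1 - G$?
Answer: $392 + 98 \sqrt{5} \approx 611.13$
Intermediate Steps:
$S = 1$ ($S = -1 + 2 = 1$)
$w{\left(d,z \right)} = 4 + \sqrt{- d}$ ($w{\left(d,z \right)} = 4 + \sqrt{\left(-1 - d\right) + 1} = 4 + \sqrt{- d}$)
$\left(149 - 51\right) w{\left(t{\left(-5 \right)},-21 \right)} = \left(149 - 51\right) \left(4 + \sqrt{\left(-1\right) \left(-5\right)}\right) = 98 \left(4 + \sqrt{5}\right) = 392 + 98 \sqrt{5}$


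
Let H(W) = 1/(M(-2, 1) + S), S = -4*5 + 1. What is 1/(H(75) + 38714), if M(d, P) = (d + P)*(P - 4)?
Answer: 16/619423 ≈ 2.5830e-5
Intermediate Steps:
M(d, P) = (-4 + P)*(P + d) (M(d, P) = (P + d)*(-4 + P) = (-4 + P)*(P + d))
S = -19 (S = -20 + 1 = -19)
H(W) = -1/16 (H(W) = 1/((1² - 4*1 - 4*(-2) + 1*(-2)) - 19) = 1/((1 - 4 + 8 - 2) - 19) = 1/(3 - 19) = 1/(-16) = -1/16)
1/(H(75) + 38714) = 1/(-1/16 + 38714) = 1/(619423/16) = 16/619423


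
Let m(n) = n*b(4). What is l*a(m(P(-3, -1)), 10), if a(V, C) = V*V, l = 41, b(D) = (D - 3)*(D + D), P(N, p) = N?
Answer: 23616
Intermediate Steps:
b(D) = 2*D*(-3 + D) (b(D) = (-3 + D)*(2*D) = 2*D*(-3 + D))
m(n) = 8*n (m(n) = n*(2*4*(-3 + 4)) = n*(2*4*1) = n*8 = 8*n)
a(V, C) = V**2
l*a(m(P(-3, -1)), 10) = 41*(8*(-3))**2 = 41*(-24)**2 = 41*576 = 23616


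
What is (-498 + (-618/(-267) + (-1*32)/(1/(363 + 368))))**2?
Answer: 4519893008016/7921 ≈ 5.7062e+8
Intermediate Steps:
(-498 + (-618/(-267) + (-1*32)/(1/(363 + 368))))**2 = (-498 + (-618*(-1/267) - 32/(1/731)))**2 = (-498 + (206/89 - 32/1/731))**2 = (-498 + (206/89 - 32*731))**2 = (-498 + (206/89 - 23392))**2 = (-498 - 2081682/89)**2 = (-2126004/89)**2 = 4519893008016/7921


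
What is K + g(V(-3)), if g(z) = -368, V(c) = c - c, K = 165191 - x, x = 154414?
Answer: 10409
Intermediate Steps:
K = 10777 (K = 165191 - 1*154414 = 165191 - 154414 = 10777)
V(c) = 0
K + g(V(-3)) = 10777 - 368 = 10409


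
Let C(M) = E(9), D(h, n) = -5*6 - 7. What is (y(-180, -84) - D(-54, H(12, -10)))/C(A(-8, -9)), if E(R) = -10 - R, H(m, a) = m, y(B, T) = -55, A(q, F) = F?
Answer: 18/19 ≈ 0.94737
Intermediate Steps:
D(h, n) = -37 (D(h, n) = -30 - 7 = -37)
C(M) = -19 (C(M) = -10 - 1*9 = -10 - 9 = -19)
(y(-180, -84) - D(-54, H(12, -10)))/C(A(-8, -9)) = (-55 - 1*(-37))/(-19) = (-55 + 37)*(-1/19) = -18*(-1/19) = 18/19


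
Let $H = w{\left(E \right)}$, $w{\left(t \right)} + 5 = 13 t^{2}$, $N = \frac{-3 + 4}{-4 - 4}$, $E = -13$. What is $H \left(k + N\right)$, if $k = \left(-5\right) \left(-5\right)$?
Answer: $54526$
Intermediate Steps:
$k = 25$
$N = - \frac{1}{8}$ ($N = 1 \frac{1}{-8} = 1 \left(- \frac{1}{8}\right) = - \frac{1}{8} \approx -0.125$)
$w{\left(t \right)} = -5 + 13 t^{2}$
$H = 2192$ ($H = -5 + 13 \left(-13\right)^{2} = -5 + 13 \cdot 169 = -5 + 2197 = 2192$)
$H \left(k + N\right) = 2192 \left(25 - \frac{1}{8}\right) = 2192 \cdot \frac{199}{8} = 54526$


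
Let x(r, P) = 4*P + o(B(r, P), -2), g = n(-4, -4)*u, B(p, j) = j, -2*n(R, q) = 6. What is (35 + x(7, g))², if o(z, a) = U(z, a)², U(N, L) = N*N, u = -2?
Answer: 1836025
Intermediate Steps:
n(R, q) = -3 (n(R, q) = -½*6 = -3)
U(N, L) = N²
o(z, a) = z⁴ (o(z, a) = (z²)² = z⁴)
g = 6 (g = -3*(-2) = 6)
x(r, P) = P⁴ + 4*P (x(r, P) = 4*P + P⁴ = P⁴ + 4*P)
(35 + x(7, g))² = (35 + 6*(4 + 6³))² = (35 + 6*(4 + 216))² = (35 + 6*220)² = (35 + 1320)² = 1355² = 1836025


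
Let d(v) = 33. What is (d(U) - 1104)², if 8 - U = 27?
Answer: 1147041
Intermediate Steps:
U = -19 (U = 8 - 1*27 = 8 - 27 = -19)
(d(U) - 1104)² = (33 - 1104)² = (-1071)² = 1147041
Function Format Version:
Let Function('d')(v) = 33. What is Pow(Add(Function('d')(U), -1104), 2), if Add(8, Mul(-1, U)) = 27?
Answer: 1147041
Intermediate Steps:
U = -19 (U = Add(8, Mul(-1, 27)) = Add(8, -27) = -19)
Pow(Add(Function('d')(U), -1104), 2) = Pow(Add(33, -1104), 2) = Pow(-1071, 2) = 1147041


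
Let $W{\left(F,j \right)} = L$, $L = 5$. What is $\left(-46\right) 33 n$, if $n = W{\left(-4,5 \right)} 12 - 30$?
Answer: $-45540$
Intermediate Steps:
$W{\left(F,j \right)} = 5$
$n = 30$ ($n = 5 \cdot 12 - 30 = 60 - 30 = 30$)
$\left(-46\right) 33 n = \left(-46\right) 33 \cdot 30 = \left(-1518\right) 30 = -45540$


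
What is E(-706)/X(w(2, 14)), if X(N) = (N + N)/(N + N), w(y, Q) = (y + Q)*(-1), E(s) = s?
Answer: -706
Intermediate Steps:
w(y, Q) = -Q - y (w(y, Q) = (Q + y)*(-1) = -Q - y)
X(N) = 1 (X(N) = (2*N)/((2*N)) = (2*N)*(1/(2*N)) = 1)
E(-706)/X(w(2, 14)) = -706/1 = -706*1 = -706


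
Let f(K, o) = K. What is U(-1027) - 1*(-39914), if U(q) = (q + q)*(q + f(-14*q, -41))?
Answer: -27383040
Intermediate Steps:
U(q) = -26*q**2 (U(q) = (q + q)*(q - 14*q) = (2*q)*(-13*q) = -26*q**2)
U(-1027) - 1*(-39914) = -26*(-1027)**2 - 1*(-39914) = -26*1054729 + 39914 = -27422954 + 39914 = -27383040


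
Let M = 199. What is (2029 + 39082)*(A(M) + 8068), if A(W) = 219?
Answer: 340686857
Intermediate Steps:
(2029 + 39082)*(A(M) + 8068) = (2029 + 39082)*(219 + 8068) = 41111*8287 = 340686857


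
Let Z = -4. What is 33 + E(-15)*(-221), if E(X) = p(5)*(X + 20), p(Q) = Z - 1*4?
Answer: 8873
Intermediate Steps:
p(Q) = -8 (p(Q) = -4 - 1*4 = -4 - 4 = -8)
E(X) = -160 - 8*X (E(X) = -8*(X + 20) = -8*(20 + X) = -160 - 8*X)
33 + E(-15)*(-221) = 33 + (-160 - 8*(-15))*(-221) = 33 + (-160 + 120)*(-221) = 33 - 40*(-221) = 33 + 8840 = 8873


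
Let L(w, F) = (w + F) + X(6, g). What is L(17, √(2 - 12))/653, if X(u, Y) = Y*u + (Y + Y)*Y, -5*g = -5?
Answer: 25/653 + I*√10/653 ≈ 0.038285 + 0.0048427*I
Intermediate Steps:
g = 1 (g = -⅕*(-5) = 1)
X(u, Y) = 2*Y² + Y*u (X(u, Y) = Y*u + (2*Y)*Y = Y*u + 2*Y² = 2*Y² + Y*u)
L(w, F) = 8 + F + w (L(w, F) = (w + F) + 1*(6 + 2*1) = (F + w) + 1*(6 + 2) = (F + w) + 1*8 = (F + w) + 8 = 8 + F + w)
L(17, √(2 - 12))/653 = (8 + √(2 - 12) + 17)/653 = (8 + √(-10) + 17)*(1/653) = (8 + I*√10 + 17)*(1/653) = (25 + I*√10)*(1/653) = 25/653 + I*√10/653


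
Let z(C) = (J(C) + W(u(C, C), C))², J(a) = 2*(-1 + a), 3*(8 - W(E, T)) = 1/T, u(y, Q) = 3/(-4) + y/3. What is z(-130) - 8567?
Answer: 8509644781/152100 ≈ 55948.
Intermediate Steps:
u(y, Q) = -¾ + y/3 (u(y, Q) = 3*(-¼) + y*(⅓) = -¾ + y/3)
W(E, T) = 8 - 1/(3*T)
J(a) = -2 + 2*a
z(C) = (6 + 2*C - 1/(3*C))² (z(C) = ((-2 + 2*C) + (8 - 1/(3*C)))² = (6 + 2*C - 1/(3*C))²)
z(-130) - 8567 = (⅑)*(-1 + 6*(-130)² + 18*(-130))²/(-130)² - 8567 = (⅑)*(1/16900)*(-1 + 6*16900 - 2340)² - 8567 = (⅑)*(1/16900)*(-1 + 101400 - 2340)² - 8567 = (⅑)*(1/16900)*99059² - 8567 = (⅑)*(1/16900)*9812685481 - 8567 = 9812685481/152100 - 8567 = 8509644781/152100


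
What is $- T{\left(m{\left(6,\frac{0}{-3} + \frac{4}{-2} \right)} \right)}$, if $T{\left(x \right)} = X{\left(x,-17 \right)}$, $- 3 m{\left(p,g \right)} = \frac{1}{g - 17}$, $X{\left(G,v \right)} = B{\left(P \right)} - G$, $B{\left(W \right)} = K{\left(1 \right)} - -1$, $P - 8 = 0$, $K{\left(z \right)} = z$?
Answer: $- \frac{113}{57} \approx -1.9825$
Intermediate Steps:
$P = 8$ ($P = 8 + 0 = 8$)
$B{\left(W \right)} = 2$ ($B{\left(W \right)} = 1 - -1 = 1 + 1 = 2$)
$X{\left(G,v \right)} = 2 - G$
$m{\left(p,g \right)} = - \frac{1}{3 \left(-17 + g\right)}$ ($m{\left(p,g \right)} = - \frac{1}{3 \left(g - 17\right)} = - \frac{1}{3 \left(-17 + g\right)}$)
$T{\left(x \right)} = 2 - x$
$- T{\left(m{\left(6,\frac{0}{-3} + \frac{4}{-2} \right)} \right)} = - (2 - - \frac{1}{-51 + 3 \left(\frac{0}{-3} + \frac{4}{-2}\right)}) = - (2 - - \frac{1}{-51 + 3 \left(0 \left(- \frac{1}{3}\right) + 4 \left(- \frac{1}{2}\right)\right)}) = - (2 - - \frac{1}{-51 + 3 \left(0 - 2\right)}) = - (2 - - \frac{1}{-51 + 3 \left(-2\right)}) = - (2 - - \frac{1}{-51 - 6}) = - (2 - - \frac{1}{-57}) = - (2 - \left(-1\right) \left(- \frac{1}{57}\right)) = - (2 - \frac{1}{57}) = \left(-1\right) \frac{113}{57} = - \frac{113}{57}$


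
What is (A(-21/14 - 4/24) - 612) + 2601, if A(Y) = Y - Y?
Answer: 1989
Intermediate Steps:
A(Y) = 0
(A(-21/14 - 4/24) - 612) + 2601 = (0 - 612) + 2601 = -612 + 2601 = 1989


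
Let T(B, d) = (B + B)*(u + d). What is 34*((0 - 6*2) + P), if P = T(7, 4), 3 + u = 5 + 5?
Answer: 4828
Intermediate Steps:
u = 7 (u = -3 + (5 + 5) = -3 + 10 = 7)
T(B, d) = 2*B*(7 + d) (T(B, d) = (B + B)*(7 + d) = (2*B)*(7 + d) = 2*B*(7 + d))
P = 154 (P = 2*7*(7 + 4) = 2*7*11 = 154)
34*((0 - 6*2) + P) = 34*((0 - 6*2) + 154) = 34*((0 - 12) + 154) = 34*(-12 + 154) = 34*142 = 4828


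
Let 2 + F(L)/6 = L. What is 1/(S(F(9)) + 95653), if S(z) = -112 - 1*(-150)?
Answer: 1/95691 ≈ 1.0450e-5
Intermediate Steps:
F(L) = -12 + 6*L
S(z) = 38 (S(z) = -112 + 150 = 38)
1/(S(F(9)) + 95653) = 1/(38 + 95653) = 1/95691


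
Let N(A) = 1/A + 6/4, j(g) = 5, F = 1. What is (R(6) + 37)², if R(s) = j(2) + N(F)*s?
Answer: 3249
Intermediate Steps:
N(A) = 3/2 + 1/A (N(A) = 1/A + 6*(¼) = 1/A + 3/2 = 3/2 + 1/A)
R(s) = 5 + 5*s/2 (R(s) = 5 + (3/2 + 1/1)*s = 5 + (3/2 + 1)*s = 5 + 5*s/2)
(R(6) + 37)² = ((5 + (5/2)*6) + 37)² = ((5 + 15) + 37)² = (20 + 37)² = 57² = 3249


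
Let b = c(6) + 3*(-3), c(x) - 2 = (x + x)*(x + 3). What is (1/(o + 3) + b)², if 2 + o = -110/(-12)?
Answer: 38031889/3721 ≈ 10221.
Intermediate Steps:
c(x) = 2 + 2*x*(3 + x) (c(x) = 2 + (x + x)*(x + 3) = 2 + (2*x)*(3 + x) = 2 + 2*x*(3 + x))
o = 43/6 (o = -2 - 110/(-12) = -2 - 110*(-1/12) = -2 + 55/6 = 43/6 ≈ 7.1667)
b = 101 (b = (2 + 2*6² + 6*6) + 3*(-3) = (2 + 2*36 + 36) - 9 = (2 + 72 + 36) - 9 = 110 - 9 = 101)
(1/(o + 3) + b)² = (1/(43/6 + 3) + 101)² = (1/(61/6) + 101)² = (6/61 + 101)² = (6167/61)² = 38031889/3721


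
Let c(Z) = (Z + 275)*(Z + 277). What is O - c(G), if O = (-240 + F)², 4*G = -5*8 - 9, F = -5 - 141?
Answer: 1270927/16 ≈ 79433.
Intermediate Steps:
F = -146
G = -49/4 (G = (-5*8 - 9)/4 = (-40 - 9)/4 = (¼)*(-49) = -49/4 ≈ -12.250)
c(Z) = (275 + Z)*(277 + Z)
O = 148996 (O = (-240 - 146)² = (-386)² = 148996)
O - c(G) = 148996 - (76175 + (-49/4)² + 552*(-49/4)) = 148996 - (76175 + 2401/16 - 6762) = 148996 - 1*1113009/16 = 148996 - 1113009/16 = 1270927/16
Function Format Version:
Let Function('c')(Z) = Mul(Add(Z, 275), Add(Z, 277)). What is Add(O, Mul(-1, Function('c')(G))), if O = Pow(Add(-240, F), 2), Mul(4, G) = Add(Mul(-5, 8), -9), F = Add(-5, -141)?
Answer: Rational(1270927, 16) ≈ 79433.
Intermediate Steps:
F = -146
G = Rational(-49, 4) (G = Mul(Rational(1, 4), Add(Mul(-5, 8), -9)) = Mul(Rational(1, 4), Add(-40, -9)) = Mul(Rational(1, 4), -49) = Rational(-49, 4) ≈ -12.250)
Function('c')(Z) = Mul(Add(275, Z), Add(277, Z))
O = 148996 (O = Pow(Add(-240, -146), 2) = Pow(-386, 2) = 148996)
Add(O, Mul(-1, Function('c')(G))) = Add(148996, Mul(-1, Add(76175, Pow(Rational(-49, 4), 2), Mul(552, Rational(-49, 4))))) = Add(148996, Mul(-1, Add(76175, Rational(2401, 16), -6762))) = Add(148996, Mul(-1, Rational(1113009, 16))) = Add(148996, Rational(-1113009, 16)) = Rational(1270927, 16)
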